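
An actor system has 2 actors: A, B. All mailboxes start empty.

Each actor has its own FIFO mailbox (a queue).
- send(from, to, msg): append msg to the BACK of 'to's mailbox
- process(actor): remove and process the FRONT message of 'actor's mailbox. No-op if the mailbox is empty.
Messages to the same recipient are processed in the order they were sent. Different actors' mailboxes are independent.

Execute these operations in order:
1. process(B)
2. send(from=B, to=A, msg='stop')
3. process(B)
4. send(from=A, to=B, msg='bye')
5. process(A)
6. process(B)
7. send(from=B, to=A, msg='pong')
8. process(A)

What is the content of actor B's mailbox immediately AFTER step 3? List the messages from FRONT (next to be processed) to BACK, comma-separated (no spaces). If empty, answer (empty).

After 1 (process(B)): A:[] B:[]
After 2 (send(from=B, to=A, msg='stop')): A:[stop] B:[]
After 3 (process(B)): A:[stop] B:[]

(empty)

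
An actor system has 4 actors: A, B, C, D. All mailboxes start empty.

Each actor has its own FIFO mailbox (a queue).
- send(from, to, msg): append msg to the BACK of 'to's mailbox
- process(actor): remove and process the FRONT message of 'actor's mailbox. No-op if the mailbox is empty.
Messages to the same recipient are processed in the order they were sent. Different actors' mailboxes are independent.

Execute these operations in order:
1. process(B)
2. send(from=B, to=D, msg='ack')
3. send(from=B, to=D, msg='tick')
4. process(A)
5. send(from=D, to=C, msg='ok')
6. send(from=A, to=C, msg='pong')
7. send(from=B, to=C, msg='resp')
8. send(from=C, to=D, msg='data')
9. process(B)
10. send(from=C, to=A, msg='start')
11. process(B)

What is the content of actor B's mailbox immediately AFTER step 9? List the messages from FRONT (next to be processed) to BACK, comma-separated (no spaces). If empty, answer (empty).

After 1 (process(B)): A:[] B:[] C:[] D:[]
After 2 (send(from=B, to=D, msg='ack')): A:[] B:[] C:[] D:[ack]
After 3 (send(from=B, to=D, msg='tick')): A:[] B:[] C:[] D:[ack,tick]
After 4 (process(A)): A:[] B:[] C:[] D:[ack,tick]
After 5 (send(from=D, to=C, msg='ok')): A:[] B:[] C:[ok] D:[ack,tick]
After 6 (send(from=A, to=C, msg='pong')): A:[] B:[] C:[ok,pong] D:[ack,tick]
After 7 (send(from=B, to=C, msg='resp')): A:[] B:[] C:[ok,pong,resp] D:[ack,tick]
After 8 (send(from=C, to=D, msg='data')): A:[] B:[] C:[ok,pong,resp] D:[ack,tick,data]
After 9 (process(B)): A:[] B:[] C:[ok,pong,resp] D:[ack,tick,data]

(empty)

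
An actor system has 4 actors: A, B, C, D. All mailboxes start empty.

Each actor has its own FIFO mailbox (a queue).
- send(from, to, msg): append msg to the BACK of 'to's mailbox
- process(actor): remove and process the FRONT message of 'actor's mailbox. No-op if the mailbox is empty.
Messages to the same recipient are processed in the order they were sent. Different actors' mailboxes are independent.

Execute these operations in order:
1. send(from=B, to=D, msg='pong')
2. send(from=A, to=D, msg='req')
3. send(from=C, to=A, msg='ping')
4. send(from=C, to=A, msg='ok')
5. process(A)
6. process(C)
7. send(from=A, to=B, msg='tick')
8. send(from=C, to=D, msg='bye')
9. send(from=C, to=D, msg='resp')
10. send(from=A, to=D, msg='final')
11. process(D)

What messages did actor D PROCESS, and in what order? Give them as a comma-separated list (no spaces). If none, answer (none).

Answer: pong

Derivation:
After 1 (send(from=B, to=D, msg='pong')): A:[] B:[] C:[] D:[pong]
After 2 (send(from=A, to=D, msg='req')): A:[] B:[] C:[] D:[pong,req]
After 3 (send(from=C, to=A, msg='ping')): A:[ping] B:[] C:[] D:[pong,req]
After 4 (send(from=C, to=A, msg='ok')): A:[ping,ok] B:[] C:[] D:[pong,req]
After 5 (process(A)): A:[ok] B:[] C:[] D:[pong,req]
After 6 (process(C)): A:[ok] B:[] C:[] D:[pong,req]
After 7 (send(from=A, to=B, msg='tick')): A:[ok] B:[tick] C:[] D:[pong,req]
After 8 (send(from=C, to=D, msg='bye')): A:[ok] B:[tick] C:[] D:[pong,req,bye]
After 9 (send(from=C, to=D, msg='resp')): A:[ok] B:[tick] C:[] D:[pong,req,bye,resp]
After 10 (send(from=A, to=D, msg='final')): A:[ok] B:[tick] C:[] D:[pong,req,bye,resp,final]
After 11 (process(D)): A:[ok] B:[tick] C:[] D:[req,bye,resp,final]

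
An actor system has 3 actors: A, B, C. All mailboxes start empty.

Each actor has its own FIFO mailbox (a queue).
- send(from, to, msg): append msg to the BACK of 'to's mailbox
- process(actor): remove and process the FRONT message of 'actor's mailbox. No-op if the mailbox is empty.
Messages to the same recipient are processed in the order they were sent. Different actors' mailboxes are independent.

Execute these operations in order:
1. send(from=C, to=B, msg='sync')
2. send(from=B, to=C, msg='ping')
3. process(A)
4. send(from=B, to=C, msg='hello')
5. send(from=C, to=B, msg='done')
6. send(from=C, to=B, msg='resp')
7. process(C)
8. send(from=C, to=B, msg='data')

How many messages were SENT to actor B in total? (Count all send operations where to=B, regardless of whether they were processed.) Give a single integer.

After 1 (send(from=C, to=B, msg='sync')): A:[] B:[sync] C:[]
After 2 (send(from=B, to=C, msg='ping')): A:[] B:[sync] C:[ping]
After 3 (process(A)): A:[] B:[sync] C:[ping]
After 4 (send(from=B, to=C, msg='hello')): A:[] B:[sync] C:[ping,hello]
After 5 (send(from=C, to=B, msg='done')): A:[] B:[sync,done] C:[ping,hello]
After 6 (send(from=C, to=B, msg='resp')): A:[] B:[sync,done,resp] C:[ping,hello]
After 7 (process(C)): A:[] B:[sync,done,resp] C:[hello]
After 8 (send(from=C, to=B, msg='data')): A:[] B:[sync,done,resp,data] C:[hello]

Answer: 4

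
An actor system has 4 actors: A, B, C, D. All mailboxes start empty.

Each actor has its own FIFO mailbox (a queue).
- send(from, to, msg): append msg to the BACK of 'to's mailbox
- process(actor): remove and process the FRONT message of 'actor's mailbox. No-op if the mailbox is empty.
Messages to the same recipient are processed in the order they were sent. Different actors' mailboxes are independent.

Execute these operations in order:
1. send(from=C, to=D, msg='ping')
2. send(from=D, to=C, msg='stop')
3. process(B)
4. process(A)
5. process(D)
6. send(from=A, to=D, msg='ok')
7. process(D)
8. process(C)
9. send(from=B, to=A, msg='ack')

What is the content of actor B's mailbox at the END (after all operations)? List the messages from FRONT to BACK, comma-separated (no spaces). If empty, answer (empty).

Answer: (empty)

Derivation:
After 1 (send(from=C, to=D, msg='ping')): A:[] B:[] C:[] D:[ping]
After 2 (send(from=D, to=C, msg='stop')): A:[] B:[] C:[stop] D:[ping]
After 3 (process(B)): A:[] B:[] C:[stop] D:[ping]
After 4 (process(A)): A:[] B:[] C:[stop] D:[ping]
After 5 (process(D)): A:[] B:[] C:[stop] D:[]
After 6 (send(from=A, to=D, msg='ok')): A:[] B:[] C:[stop] D:[ok]
After 7 (process(D)): A:[] B:[] C:[stop] D:[]
After 8 (process(C)): A:[] B:[] C:[] D:[]
After 9 (send(from=B, to=A, msg='ack')): A:[ack] B:[] C:[] D:[]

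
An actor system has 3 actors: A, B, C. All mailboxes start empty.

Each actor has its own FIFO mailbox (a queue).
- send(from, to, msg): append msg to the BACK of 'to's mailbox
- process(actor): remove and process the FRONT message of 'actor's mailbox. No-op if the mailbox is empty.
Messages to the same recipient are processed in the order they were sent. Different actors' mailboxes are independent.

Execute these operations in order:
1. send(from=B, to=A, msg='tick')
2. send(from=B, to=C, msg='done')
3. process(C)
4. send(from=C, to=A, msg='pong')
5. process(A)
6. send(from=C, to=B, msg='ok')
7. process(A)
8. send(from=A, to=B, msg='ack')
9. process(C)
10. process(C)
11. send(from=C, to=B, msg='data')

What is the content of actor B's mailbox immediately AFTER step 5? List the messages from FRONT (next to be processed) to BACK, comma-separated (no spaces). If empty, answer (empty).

After 1 (send(from=B, to=A, msg='tick')): A:[tick] B:[] C:[]
After 2 (send(from=B, to=C, msg='done')): A:[tick] B:[] C:[done]
After 3 (process(C)): A:[tick] B:[] C:[]
After 4 (send(from=C, to=A, msg='pong')): A:[tick,pong] B:[] C:[]
After 5 (process(A)): A:[pong] B:[] C:[]

(empty)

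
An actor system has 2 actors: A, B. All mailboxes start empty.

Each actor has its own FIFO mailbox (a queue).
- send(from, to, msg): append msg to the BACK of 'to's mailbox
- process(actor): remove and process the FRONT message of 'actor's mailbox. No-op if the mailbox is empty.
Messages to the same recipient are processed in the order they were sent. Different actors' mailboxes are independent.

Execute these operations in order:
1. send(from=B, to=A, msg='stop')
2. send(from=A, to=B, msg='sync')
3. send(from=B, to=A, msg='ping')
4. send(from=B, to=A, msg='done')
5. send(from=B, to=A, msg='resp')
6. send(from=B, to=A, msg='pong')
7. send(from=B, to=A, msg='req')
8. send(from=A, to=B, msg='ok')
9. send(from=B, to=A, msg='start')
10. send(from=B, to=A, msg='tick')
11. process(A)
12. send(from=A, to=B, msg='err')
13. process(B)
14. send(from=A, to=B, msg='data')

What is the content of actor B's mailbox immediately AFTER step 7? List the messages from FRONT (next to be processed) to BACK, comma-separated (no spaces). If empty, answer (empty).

After 1 (send(from=B, to=A, msg='stop')): A:[stop] B:[]
After 2 (send(from=A, to=B, msg='sync')): A:[stop] B:[sync]
After 3 (send(from=B, to=A, msg='ping')): A:[stop,ping] B:[sync]
After 4 (send(from=B, to=A, msg='done')): A:[stop,ping,done] B:[sync]
After 5 (send(from=B, to=A, msg='resp')): A:[stop,ping,done,resp] B:[sync]
After 6 (send(from=B, to=A, msg='pong')): A:[stop,ping,done,resp,pong] B:[sync]
After 7 (send(from=B, to=A, msg='req')): A:[stop,ping,done,resp,pong,req] B:[sync]

sync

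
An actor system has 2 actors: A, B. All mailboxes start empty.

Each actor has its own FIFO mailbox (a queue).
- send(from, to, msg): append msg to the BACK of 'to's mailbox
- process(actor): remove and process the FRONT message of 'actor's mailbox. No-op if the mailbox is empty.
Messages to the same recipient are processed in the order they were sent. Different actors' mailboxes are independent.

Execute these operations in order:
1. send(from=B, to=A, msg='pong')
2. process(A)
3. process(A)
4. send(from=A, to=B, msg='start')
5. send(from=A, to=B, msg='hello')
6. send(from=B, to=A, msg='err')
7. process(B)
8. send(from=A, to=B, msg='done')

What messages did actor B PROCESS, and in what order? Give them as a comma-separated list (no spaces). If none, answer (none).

Answer: start

Derivation:
After 1 (send(from=B, to=A, msg='pong')): A:[pong] B:[]
After 2 (process(A)): A:[] B:[]
After 3 (process(A)): A:[] B:[]
After 4 (send(from=A, to=B, msg='start')): A:[] B:[start]
After 5 (send(from=A, to=B, msg='hello')): A:[] B:[start,hello]
After 6 (send(from=B, to=A, msg='err')): A:[err] B:[start,hello]
After 7 (process(B)): A:[err] B:[hello]
After 8 (send(from=A, to=B, msg='done')): A:[err] B:[hello,done]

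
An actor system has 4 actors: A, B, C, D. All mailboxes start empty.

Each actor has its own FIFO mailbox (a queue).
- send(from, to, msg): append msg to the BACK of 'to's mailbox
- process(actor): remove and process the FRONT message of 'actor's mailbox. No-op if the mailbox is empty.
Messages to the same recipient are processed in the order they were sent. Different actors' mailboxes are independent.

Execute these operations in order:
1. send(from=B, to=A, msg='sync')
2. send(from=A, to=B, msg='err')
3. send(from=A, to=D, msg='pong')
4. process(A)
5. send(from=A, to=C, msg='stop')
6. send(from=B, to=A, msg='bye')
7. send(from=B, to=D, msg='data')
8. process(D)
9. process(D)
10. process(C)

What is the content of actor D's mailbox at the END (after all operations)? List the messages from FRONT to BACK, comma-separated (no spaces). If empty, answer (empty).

Answer: (empty)

Derivation:
After 1 (send(from=B, to=A, msg='sync')): A:[sync] B:[] C:[] D:[]
After 2 (send(from=A, to=B, msg='err')): A:[sync] B:[err] C:[] D:[]
After 3 (send(from=A, to=D, msg='pong')): A:[sync] B:[err] C:[] D:[pong]
After 4 (process(A)): A:[] B:[err] C:[] D:[pong]
After 5 (send(from=A, to=C, msg='stop')): A:[] B:[err] C:[stop] D:[pong]
After 6 (send(from=B, to=A, msg='bye')): A:[bye] B:[err] C:[stop] D:[pong]
After 7 (send(from=B, to=D, msg='data')): A:[bye] B:[err] C:[stop] D:[pong,data]
After 8 (process(D)): A:[bye] B:[err] C:[stop] D:[data]
After 9 (process(D)): A:[bye] B:[err] C:[stop] D:[]
After 10 (process(C)): A:[bye] B:[err] C:[] D:[]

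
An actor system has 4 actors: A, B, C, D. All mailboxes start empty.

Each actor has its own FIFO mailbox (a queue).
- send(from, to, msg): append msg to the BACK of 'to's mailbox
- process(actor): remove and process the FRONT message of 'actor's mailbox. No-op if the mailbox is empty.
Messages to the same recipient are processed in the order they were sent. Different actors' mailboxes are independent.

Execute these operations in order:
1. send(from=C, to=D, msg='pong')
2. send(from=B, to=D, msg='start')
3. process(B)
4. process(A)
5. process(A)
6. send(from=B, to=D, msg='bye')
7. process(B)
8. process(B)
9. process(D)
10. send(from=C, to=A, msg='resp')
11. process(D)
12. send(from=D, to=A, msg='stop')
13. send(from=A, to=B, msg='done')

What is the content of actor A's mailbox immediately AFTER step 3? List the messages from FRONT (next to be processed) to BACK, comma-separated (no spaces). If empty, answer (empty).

After 1 (send(from=C, to=D, msg='pong')): A:[] B:[] C:[] D:[pong]
After 2 (send(from=B, to=D, msg='start')): A:[] B:[] C:[] D:[pong,start]
After 3 (process(B)): A:[] B:[] C:[] D:[pong,start]

(empty)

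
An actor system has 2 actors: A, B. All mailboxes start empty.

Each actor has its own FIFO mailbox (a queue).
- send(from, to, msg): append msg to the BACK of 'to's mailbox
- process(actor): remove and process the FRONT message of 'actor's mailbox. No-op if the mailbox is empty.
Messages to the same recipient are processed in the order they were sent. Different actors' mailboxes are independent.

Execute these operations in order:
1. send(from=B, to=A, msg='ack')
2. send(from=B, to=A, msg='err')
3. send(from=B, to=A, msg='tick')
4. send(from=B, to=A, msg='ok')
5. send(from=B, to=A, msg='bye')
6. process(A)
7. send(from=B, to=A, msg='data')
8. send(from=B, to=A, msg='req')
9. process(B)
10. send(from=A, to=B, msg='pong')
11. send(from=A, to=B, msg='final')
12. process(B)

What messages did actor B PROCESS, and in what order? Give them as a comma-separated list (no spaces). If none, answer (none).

After 1 (send(from=B, to=A, msg='ack')): A:[ack] B:[]
After 2 (send(from=B, to=A, msg='err')): A:[ack,err] B:[]
After 3 (send(from=B, to=A, msg='tick')): A:[ack,err,tick] B:[]
After 4 (send(from=B, to=A, msg='ok')): A:[ack,err,tick,ok] B:[]
After 5 (send(from=B, to=A, msg='bye')): A:[ack,err,tick,ok,bye] B:[]
After 6 (process(A)): A:[err,tick,ok,bye] B:[]
After 7 (send(from=B, to=A, msg='data')): A:[err,tick,ok,bye,data] B:[]
After 8 (send(from=B, to=A, msg='req')): A:[err,tick,ok,bye,data,req] B:[]
After 9 (process(B)): A:[err,tick,ok,bye,data,req] B:[]
After 10 (send(from=A, to=B, msg='pong')): A:[err,tick,ok,bye,data,req] B:[pong]
After 11 (send(from=A, to=B, msg='final')): A:[err,tick,ok,bye,data,req] B:[pong,final]
After 12 (process(B)): A:[err,tick,ok,bye,data,req] B:[final]

Answer: pong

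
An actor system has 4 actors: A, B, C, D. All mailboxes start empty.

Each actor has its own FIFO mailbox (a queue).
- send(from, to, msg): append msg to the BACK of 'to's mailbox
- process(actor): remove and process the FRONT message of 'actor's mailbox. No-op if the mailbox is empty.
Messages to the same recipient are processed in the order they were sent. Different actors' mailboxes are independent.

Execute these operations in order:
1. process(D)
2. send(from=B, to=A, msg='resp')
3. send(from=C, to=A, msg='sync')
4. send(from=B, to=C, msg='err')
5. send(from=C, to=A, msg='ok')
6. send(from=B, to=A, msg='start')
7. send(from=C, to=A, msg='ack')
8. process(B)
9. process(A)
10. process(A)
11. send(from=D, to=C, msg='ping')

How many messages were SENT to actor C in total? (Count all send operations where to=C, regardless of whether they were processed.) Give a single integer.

After 1 (process(D)): A:[] B:[] C:[] D:[]
After 2 (send(from=B, to=A, msg='resp')): A:[resp] B:[] C:[] D:[]
After 3 (send(from=C, to=A, msg='sync')): A:[resp,sync] B:[] C:[] D:[]
After 4 (send(from=B, to=C, msg='err')): A:[resp,sync] B:[] C:[err] D:[]
After 5 (send(from=C, to=A, msg='ok')): A:[resp,sync,ok] B:[] C:[err] D:[]
After 6 (send(from=B, to=A, msg='start')): A:[resp,sync,ok,start] B:[] C:[err] D:[]
After 7 (send(from=C, to=A, msg='ack')): A:[resp,sync,ok,start,ack] B:[] C:[err] D:[]
After 8 (process(B)): A:[resp,sync,ok,start,ack] B:[] C:[err] D:[]
After 9 (process(A)): A:[sync,ok,start,ack] B:[] C:[err] D:[]
After 10 (process(A)): A:[ok,start,ack] B:[] C:[err] D:[]
After 11 (send(from=D, to=C, msg='ping')): A:[ok,start,ack] B:[] C:[err,ping] D:[]

Answer: 2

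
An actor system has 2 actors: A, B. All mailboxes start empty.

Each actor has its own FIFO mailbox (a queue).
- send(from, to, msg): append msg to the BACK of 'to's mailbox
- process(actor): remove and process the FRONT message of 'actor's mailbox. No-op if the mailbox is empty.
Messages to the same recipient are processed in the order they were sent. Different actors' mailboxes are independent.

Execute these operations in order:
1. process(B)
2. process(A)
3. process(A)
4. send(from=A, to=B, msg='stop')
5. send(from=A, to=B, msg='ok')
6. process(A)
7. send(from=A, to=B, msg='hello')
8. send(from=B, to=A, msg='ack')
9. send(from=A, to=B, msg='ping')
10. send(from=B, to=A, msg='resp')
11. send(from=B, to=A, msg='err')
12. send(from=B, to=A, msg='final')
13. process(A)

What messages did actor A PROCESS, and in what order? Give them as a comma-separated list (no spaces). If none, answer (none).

After 1 (process(B)): A:[] B:[]
After 2 (process(A)): A:[] B:[]
After 3 (process(A)): A:[] B:[]
After 4 (send(from=A, to=B, msg='stop')): A:[] B:[stop]
After 5 (send(from=A, to=B, msg='ok')): A:[] B:[stop,ok]
After 6 (process(A)): A:[] B:[stop,ok]
After 7 (send(from=A, to=B, msg='hello')): A:[] B:[stop,ok,hello]
After 8 (send(from=B, to=A, msg='ack')): A:[ack] B:[stop,ok,hello]
After 9 (send(from=A, to=B, msg='ping')): A:[ack] B:[stop,ok,hello,ping]
After 10 (send(from=B, to=A, msg='resp')): A:[ack,resp] B:[stop,ok,hello,ping]
After 11 (send(from=B, to=A, msg='err')): A:[ack,resp,err] B:[stop,ok,hello,ping]
After 12 (send(from=B, to=A, msg='final')): A:[ack,resp,err,final] B:[stop,ok,hello,ping]
After 13 (process(A)): A:[resp,err,final] B:[stop,ok,hello,ping]

Answer: ack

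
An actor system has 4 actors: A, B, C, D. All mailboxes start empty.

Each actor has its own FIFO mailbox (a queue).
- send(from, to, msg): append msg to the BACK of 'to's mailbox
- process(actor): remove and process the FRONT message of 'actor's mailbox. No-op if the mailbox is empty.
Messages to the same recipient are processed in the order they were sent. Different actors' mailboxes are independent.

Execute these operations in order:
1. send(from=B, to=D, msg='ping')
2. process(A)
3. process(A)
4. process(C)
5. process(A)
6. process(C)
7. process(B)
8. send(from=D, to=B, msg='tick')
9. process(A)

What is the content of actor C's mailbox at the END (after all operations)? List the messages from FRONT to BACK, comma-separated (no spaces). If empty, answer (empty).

Answer: (empty)

Derivation:
After 1 (send(from=B, to=D, msg='ping')): A:[] B:[] C:[] D:[ping]
After 2 (process(A)): A:[] B:[] C:[] D:[ping]
After 3 (process(A)): A:[] B:[] C:[] D:[ping]
After 4 (process(C)): A:[] B:[] C:[] D:[ping]
After 5 (process(A)): A:[] B:[] C:[] D:[ping]
After 6 (process(C)): A:[] B:[] C:[] D:[ping]
After 7 (process(B)): A:[] B:[] C:[] D:[ping]
After 8 (send(from=D, to=B, msg='tick')): A:[] B:[tick] C:[] D:[ping]
After 9 (process(A)): A:[] B:[tick] C:[] D:[ping]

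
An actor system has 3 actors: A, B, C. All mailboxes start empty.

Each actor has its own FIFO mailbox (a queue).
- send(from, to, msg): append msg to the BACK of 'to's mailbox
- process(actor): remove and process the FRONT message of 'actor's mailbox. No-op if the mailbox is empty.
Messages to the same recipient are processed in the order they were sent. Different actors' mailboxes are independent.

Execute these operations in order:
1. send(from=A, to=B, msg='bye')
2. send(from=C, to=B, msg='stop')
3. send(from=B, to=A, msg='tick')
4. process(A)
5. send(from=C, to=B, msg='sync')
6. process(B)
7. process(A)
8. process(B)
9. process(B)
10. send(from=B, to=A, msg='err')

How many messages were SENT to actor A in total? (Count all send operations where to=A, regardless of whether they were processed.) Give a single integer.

After 1 (send(from=A, to=B, msg='bye')): A:[] B:[bye] C:[]
After 2 (send(from=C, to=B, msg='stop')): A:[] B:[bye,stop] C:[]
After 3 (send(from=B, to=A, msg='tick')): A:[tick] B:[bye,stop] C:[]
After 4 (process(A)): A:[] B:[bye,stop] C:[]
After 5 (send(from=C, to=B, msg='sync')): A:[] B:[bye,stop,sync] C:[]
After 6 (process(B)): A:[] B:[stop,sync] C:[]
After 7 (process(A)): A:[] B:[stop,sync] C:[]
After 8 (process(B)): A:[] B:[sync] C:[]
After 9 (process(B)): A:[] B:[] C:[]
After 10 (send(from=B, to=A, msg='err')): A:[err] B:[] C:[]

Answer: 2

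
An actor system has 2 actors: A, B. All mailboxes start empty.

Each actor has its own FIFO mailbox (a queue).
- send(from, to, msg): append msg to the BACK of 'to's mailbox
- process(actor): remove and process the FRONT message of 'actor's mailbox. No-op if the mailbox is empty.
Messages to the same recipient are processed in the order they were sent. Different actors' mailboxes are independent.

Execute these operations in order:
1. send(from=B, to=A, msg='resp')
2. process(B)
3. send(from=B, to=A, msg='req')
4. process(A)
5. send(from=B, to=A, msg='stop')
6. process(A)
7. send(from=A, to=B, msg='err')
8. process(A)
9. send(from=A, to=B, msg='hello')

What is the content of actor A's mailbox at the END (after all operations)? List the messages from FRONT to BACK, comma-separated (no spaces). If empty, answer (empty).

Answer: (empty)

Derivation:
After 1 (send(from=B, to=A, msg='resp')): A:[resp] B:[]
After 2 (process(B)): A:[resp] B:[]
After 3 (send(from=B, to=A, msg='req')): A:[resp,req] B:[]
After 4 (process(A)): A:[req] B:[]
After 5 (send(from=B, to=A, msg='stop')): A:[req,stop] B:[]
After 6 (process(A)): A:[stop] B:[]
After 7 (send(from=A, to=B, msg='err')): A:[stop] B:[err]
After 8 (process(A)): A:[] B:[err]
After 9 (send(from=A, to=B, msg='hello')): A:[] B:[err,hello]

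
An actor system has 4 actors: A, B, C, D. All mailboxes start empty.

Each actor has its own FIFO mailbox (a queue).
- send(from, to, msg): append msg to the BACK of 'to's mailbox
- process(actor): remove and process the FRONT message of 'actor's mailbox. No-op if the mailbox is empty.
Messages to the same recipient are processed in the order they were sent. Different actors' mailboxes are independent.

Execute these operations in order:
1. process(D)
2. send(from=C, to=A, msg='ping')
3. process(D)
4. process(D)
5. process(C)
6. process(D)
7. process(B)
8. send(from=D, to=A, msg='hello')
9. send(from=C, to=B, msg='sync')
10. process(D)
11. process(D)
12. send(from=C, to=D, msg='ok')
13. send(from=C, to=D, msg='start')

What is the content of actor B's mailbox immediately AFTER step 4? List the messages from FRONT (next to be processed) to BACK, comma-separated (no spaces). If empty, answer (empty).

After 1 (process(D)): A:[] B:[] C:[] D:[]
After 2 (send(from=C, to=A, msg='ping')): A:[ping] B:[] C:[] D:[]
After 3 (process(D)): A:[ping] B:[] C:[] D:[]
After 4 (process(D)): A:[ping] B:[] C:[] D:[]

(empty)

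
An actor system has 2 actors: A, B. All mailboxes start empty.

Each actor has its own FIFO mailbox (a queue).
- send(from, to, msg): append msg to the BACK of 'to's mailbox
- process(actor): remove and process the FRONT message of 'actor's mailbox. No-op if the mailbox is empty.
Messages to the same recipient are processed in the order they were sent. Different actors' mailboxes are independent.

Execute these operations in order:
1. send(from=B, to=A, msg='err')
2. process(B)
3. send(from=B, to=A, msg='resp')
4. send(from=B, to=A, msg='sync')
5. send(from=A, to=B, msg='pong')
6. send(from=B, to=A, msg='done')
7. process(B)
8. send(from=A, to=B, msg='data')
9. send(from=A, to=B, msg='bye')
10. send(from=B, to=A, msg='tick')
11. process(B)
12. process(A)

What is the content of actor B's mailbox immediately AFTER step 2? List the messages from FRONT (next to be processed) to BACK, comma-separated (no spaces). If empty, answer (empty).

After 1 (send(from=B, to=A, msg='err')): A:[err] B:[]
After 2 (process(B)): A:[err] B:[]

(empty)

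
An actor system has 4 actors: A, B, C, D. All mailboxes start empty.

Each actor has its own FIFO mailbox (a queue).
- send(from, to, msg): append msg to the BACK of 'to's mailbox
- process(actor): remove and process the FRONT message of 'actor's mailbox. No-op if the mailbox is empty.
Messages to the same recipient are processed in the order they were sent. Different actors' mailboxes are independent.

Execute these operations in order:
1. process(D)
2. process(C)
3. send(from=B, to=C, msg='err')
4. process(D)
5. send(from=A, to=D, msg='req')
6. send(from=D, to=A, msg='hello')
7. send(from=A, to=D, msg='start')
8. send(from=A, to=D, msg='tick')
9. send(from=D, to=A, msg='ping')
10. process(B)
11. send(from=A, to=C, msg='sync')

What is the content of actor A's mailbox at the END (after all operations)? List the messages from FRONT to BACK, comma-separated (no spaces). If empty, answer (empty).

Answer: hello,ping

Derivation:
After 1 (process(D)): A:[] B:[] C:[] D:[]
After 2 (process(C)): A:[] B:[] C:[] D:[]
After 3 (send(from=B, to=C, msg='err')): A:[] B:[] C:[err] D:[]
After 4 (process(D)): A:[] B:[] C:[err] D:[]
After 5 (send(from=A, to=D, msg='req')): A:[] B:[] C:[err] D:[req]
After 6 (send(from=D, to=A, msg='hello')): A:[hello] B:[] C:[err] D:[req]
After 7 (send(from=A, to=D, msg='start')): A:[hello] B:[] C:[err] D:[req,start]
After 8 (send(from=A, to=D, msg='tick')): A:[hello] B:[] C:[err] D:[req,start,tick]
After 9 (send(from=D, to=A, msg='ping')): A:[hello,ping] B:[] C:[err] D:[req,start,tick]
After 10 (process(B)): A:[hello,ping] B:[] C:[err] D:[req,start,tick]
After 11 (send(from=A, to=C, msg='sync')): A:[hello,ping] B:[] C:[err,sync] D:[req,start,tick]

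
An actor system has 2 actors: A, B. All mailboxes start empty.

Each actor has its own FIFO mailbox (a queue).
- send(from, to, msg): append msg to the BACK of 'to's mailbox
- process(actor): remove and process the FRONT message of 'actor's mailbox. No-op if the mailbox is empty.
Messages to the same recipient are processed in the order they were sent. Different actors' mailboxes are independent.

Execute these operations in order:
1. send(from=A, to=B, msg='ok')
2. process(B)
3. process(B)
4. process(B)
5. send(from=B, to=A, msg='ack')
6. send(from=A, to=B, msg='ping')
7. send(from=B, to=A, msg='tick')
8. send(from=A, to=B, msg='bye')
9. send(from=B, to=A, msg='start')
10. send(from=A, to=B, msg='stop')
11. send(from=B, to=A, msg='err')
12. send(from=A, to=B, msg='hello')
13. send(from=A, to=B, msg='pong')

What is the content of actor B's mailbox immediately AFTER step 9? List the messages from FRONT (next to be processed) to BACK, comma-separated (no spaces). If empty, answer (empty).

After 1 (send(from=A, to=B, msg='ok')): A:[] B:[ok]
After 2 (process(B)): A:[] B:[]
After 3 (process(B)): A:[] B:[]
After 4 (process(B)): A:[] B:[]
After 5 (send(from=B, to=A, msg='ack')): A:[ack] B:[]
After 6 (send(from=A, to=B, msg='ping')): A:[ack] B:[ping]
After 7 (send(from=B, to=A, msg='tick')): A:[ack,tick] B:[ping]
After 8 (send(from=A, to=B, msg='bye')): A:[ack,tick] B:[ping,bye]
After 9 (send(from=B, to=A, msg='start')): A:[ack,tick,start] B:[ping,bye]

ping,bye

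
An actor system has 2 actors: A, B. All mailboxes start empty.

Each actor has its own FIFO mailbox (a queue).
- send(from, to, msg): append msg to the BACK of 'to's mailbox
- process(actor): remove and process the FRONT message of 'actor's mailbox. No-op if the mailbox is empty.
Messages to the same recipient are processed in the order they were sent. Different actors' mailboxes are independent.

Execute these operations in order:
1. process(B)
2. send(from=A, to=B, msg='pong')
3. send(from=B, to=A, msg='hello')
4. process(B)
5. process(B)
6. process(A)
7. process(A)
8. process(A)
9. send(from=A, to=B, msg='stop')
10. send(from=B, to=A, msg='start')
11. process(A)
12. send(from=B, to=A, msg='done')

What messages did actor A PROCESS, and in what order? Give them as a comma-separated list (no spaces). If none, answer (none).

After 1 (process(B)): A:[] B:[]
After 2 (send(from=A, to=B, msg='pong')): A:[] B:[pong]
After 3 (send(from=B, to=A, msg='hello')): A:[hello] B:[pong]
After 4 (process(B)): A:[hello] B:[]
After 5 (process(B)): A:[hello] B:[]
After 6 (process(A)): A:[] B:[]
After 7 (process(A)): A:[] B:[]
After 8 (process(A)): A:[] B:[]
After 9 (send(from=A, to=B, msg='stop')): A:[] B:[stop]
After 10 (send(from=B, to=A, msg='start')): A:[start] B:[stop]
After 11 (process(A)): A:[] B:[stop]
After 12 (send(from=B, to=A, msg='done')): A:[done] B:[stop]

Answer: hello,start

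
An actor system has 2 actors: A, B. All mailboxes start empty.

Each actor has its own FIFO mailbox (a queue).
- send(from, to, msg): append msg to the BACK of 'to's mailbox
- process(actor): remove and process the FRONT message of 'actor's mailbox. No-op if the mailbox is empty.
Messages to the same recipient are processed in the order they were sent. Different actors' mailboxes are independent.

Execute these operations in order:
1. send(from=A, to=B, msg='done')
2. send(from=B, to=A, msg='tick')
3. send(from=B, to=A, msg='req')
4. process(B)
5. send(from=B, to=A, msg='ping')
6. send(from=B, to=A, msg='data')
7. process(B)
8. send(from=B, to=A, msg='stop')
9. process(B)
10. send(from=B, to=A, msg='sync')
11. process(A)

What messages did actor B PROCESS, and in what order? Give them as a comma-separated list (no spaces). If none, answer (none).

After 1 (send(from=A, to=B, msg='done')): A:[] B:[done]
After 2 (send(from=B, to=A, msg='tick')): A:[tick] B:[done]
After 3 (send(from=B, to=A, msg='req')): A:[tick,req] B:[done]
After 4 (process(B)): A:[tick,req] B:[]
After 5 (send(from=B, to=A, msg='ping')): A:[tick,req,ping] B:[]
After 6 (send(from=B, to=A, msg='data')): A:[tick,req,ping,data] B:[]
After 7 (process(B)): A:[tick,req,ping,data] B:[]
After 8 (send(from=B, to=A, msg='stop')): A:[tick,req,ping,data,stop] B:[]
After 9 (process(B)): A:[tick,req,ping,data,stop] B:[]
After 10 (send(from=B, to=A, msg='sync')): A:[tick,req,ping,data,stop,sync] B:[]
After 11 (process(A)): A:[req,ping,data,stop,sync] B:[]

Answer: done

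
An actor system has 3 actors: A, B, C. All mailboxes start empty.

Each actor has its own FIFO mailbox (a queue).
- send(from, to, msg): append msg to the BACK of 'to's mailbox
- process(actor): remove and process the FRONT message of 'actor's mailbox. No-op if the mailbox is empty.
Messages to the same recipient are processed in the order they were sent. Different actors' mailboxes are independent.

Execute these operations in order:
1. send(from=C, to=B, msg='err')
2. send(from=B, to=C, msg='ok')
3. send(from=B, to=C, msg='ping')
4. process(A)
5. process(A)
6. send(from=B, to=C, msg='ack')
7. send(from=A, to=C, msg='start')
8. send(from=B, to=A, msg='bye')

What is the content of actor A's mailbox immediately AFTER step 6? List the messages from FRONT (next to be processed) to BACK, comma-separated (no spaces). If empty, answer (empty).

After 1 (send(from=C, to=B, msg='err')): A:[] B:[err] C:[]
After 2 (send(from=B, to=C, msg='ok')): A:[] B:[err] C:[ok]
After 3 (send(from=B, to=C, msg='ping')): A:[] B:[err] C:[ok,ping]
After 4 (process(A)): A:[] B:[err] C:[ok,ping]
After 5 (process(A)): A:[] B:[err] C:[ok,ping]
After 6 (send(from=B, to=C, msg='ack')): A:[] B:[err] C:[ok,ping,ack]

(empty)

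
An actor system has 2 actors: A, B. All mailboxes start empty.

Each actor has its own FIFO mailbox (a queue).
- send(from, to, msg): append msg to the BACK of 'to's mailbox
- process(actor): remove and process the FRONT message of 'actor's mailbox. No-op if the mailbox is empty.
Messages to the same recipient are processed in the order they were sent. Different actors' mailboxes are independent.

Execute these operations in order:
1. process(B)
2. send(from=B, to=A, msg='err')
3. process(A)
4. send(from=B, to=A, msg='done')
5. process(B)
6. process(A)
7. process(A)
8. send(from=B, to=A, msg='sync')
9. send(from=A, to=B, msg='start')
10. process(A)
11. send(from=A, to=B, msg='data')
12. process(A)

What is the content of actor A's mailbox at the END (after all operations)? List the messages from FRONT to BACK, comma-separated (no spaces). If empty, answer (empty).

Answer: (empty)

Derivation:
After 1 (process(B)): A:[] B:[]
After 2 (send(from=B, to=A, msg='err')): A:[err] B:[]
After 3 (process(A)): A:[] B:[]
After 4 (send(from=B, to=A, msg='done')): A:[done] B:[]
After 5 (process(B)): A:[done] B:[]
After 6 (process(A)): A:[] B:[]
After 7 (process(A)): A:[] B:[]
After 8 (send(from=B, to=A, msg='sync')): A:[sync] B:[]
After 9 (send(from=A, to=B, msg='start')): A:[sync] B:[start]
After 10 (process(A)): A:[] B:[start]
After 11 (send(from=A, to=B, msg='data')): A:[] B:[start,data]
After 12 (process(A)): A:[] B:[start,data]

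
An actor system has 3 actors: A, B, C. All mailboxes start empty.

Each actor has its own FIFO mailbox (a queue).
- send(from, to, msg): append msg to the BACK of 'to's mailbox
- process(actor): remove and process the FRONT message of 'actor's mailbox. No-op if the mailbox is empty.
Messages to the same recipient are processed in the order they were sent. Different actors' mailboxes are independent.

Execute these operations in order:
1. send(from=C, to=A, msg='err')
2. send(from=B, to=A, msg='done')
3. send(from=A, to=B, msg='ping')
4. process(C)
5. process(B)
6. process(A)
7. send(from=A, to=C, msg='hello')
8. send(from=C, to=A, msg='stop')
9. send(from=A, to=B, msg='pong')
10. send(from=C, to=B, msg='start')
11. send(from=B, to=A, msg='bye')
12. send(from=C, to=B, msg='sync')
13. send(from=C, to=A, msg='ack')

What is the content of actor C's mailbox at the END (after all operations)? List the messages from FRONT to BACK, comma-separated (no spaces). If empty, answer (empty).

Answer: hello

Derivation:
After 1 (send(from=C, to=A, msg='err')): A:[err] B:[] C:[]
After 2 (send(from=B, to=A, msg='done')): A:[err,done] B:[] C:[]
After 3 (send(from=A, to=B, msg='ping')): A:[err,done] B:[ping] C:[]
After 4 (process(C)): A:[err,done] B:[ping] C:[]
After 5 (process(B)): A:[err,done] B:[] C:[]
After 6 (process(A)): A:[done] B:[] C:[]
After 7 (send(from=A, to=C, msg='hello')): A:[done] B:[] C:[hello]
After 8 (send(from=C, to=A, msg='stop')): A:[done,stop] B:[] C:[hello]
After 9 (send(from=A, to=B, msg='pong')): A:[done,stop] B:[pong] C:[hello]
After 10 (send(from=C, to=B, msg='start')): A:[done,stop] B:[pong,start] C:[hello]
After 11 (send(from=B, to=A, msg='bye')): A:[done,stop,bye] B:[pong,start] C:[hello]
After 12 (send(from=C, to=B, msg='sync')): A:[done,stop,bye] B:[pong,start,sync] C:[hello]
After 13 (send(from=C, to=A, msg='ack')): A:[done,stop,bye,ack] B:[pong,start,sync] C:[hello]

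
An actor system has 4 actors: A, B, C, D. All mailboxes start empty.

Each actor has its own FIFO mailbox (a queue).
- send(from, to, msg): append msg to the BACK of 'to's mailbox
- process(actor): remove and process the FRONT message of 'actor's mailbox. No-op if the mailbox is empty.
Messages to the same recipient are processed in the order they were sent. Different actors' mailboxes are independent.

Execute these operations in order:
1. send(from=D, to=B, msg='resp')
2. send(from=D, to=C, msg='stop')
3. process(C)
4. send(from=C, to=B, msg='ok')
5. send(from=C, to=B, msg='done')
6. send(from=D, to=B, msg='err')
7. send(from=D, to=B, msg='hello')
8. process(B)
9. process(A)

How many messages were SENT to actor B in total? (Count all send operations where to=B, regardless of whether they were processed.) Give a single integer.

After 1 (send(from=D, to=B, msg='resp')): A:[] B:[resp] C:[] D:[]
After 2 (send(from=D, to=C, msg='stop')): A:[] B:[resp] C:[stop] D:[]
After 3 (process(C)): A:[] B:[resp] C:[] D:[]
After 4 (send(from=C, to=B, msg='ok')): A:[] B:[resp,ok] C:[] D:[]
After 5 (send(from=C, to=B, msg='done')): A:[] B:[resp,ok,done] C:[] D:[]
After 6 (send(from=D, to=B, msg='err')): A:[] B:[resp,ok,done,err] C:[] D:[]
After 7 (send(from=D, to=B, msg='hello')): A:[] B:[resp,ok,done,err,hello] C:[] D:[]
After 8 (process(B)): A:[] B:[ok,done,err,hello] C:[] D:[]
After 9 (process(A)): A:[] B:[ok,done,err,hello] C:[] D:[]

Answer: 5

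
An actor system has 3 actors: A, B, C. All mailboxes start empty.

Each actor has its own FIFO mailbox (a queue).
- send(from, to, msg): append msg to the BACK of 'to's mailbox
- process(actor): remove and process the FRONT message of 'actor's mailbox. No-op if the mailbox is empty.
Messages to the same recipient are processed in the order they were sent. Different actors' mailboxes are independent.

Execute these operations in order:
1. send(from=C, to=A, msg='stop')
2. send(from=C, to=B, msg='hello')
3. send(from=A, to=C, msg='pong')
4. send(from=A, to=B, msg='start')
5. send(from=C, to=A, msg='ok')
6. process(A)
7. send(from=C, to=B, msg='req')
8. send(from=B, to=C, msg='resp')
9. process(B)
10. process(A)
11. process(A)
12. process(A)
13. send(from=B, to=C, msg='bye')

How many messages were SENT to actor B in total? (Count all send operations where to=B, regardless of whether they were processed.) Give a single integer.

After 1 (send(from=C, to=A, msg='stop')): A:[stop] B:[] C:[]
After 2 (send(from=C, to=B, msg='hello')): A:[stop] B:[hello] C:[]
After 3 (send(from=A, to=C, msg='pong')): A:[stop] B:[hello] C:[pong]
After 4 (send(from=A, to=B, msg='start')): A:[stop] B:[hello,start] C:[pong]
After 5 (send(from=C, to=A, msg='ok')): A:[stop,ok] B:[hello,start] C:[pong]
After 6 (process(A)): A:[ok] B:[hello,start] C:[pong]
After 7 (send(from=C, to=B, msg='req')): A:[ok] B:[hello,start,req] C:[pong]
After 8 (send(from=B, to=C, msg='resp')): A:[ok] B:[hello,start,req] C:[pong,resp]
After 9 (process(B)): A:[ok] B:[start,req] C:[pong,resp]
After 10 (process(A)): A:[] B:[start,req] C:[pong,resp]
After 11 (process(A)): A:[] B:[start,req] C:[pong,resp]
After 12 (process(A)): A:[] B:[start,req] C:[pong,resp]
After 13 (send(from=B, to=C, msg='bye')): A:[] B:[start,req] C:[pong,resp,bye]

Answer: 3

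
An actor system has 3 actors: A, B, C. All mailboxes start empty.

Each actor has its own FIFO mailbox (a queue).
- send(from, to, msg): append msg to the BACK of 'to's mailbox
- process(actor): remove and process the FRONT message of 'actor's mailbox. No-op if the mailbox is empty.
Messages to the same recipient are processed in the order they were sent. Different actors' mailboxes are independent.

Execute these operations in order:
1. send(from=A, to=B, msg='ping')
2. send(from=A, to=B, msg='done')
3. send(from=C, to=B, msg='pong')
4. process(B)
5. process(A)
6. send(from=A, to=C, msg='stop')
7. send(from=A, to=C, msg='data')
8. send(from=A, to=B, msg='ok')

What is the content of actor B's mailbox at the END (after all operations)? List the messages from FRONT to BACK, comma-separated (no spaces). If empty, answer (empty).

Answer: done,pong,ok

Derivation:
After 1 (send(from=A, to=B, msg='ping')): A:[] B:[ping] C:[]
After 2 (send(from=A, to=B, msg='done')): A:[] B:[ping,done] C:[]
After 3 (send(from=C, to=B, msg='pong')): A:[] B:[ping,done,pong] C:[]
After 4 (process(B)): A:[] B:[done,pong] C:[]
After 5 (process(A)): A:[] B:[done,pong] C:[]
After 6 (send(from=A, to=C, msg='stop')): A:[] B:[done,pong] C:[stop]
After 7 (send(from=A, to=C, msg='data')): A:[] B:[done,pong] C:[stop,data]
After 8 (send(from=A, to=B, msg='ok')): A:[] B:[done,pong,ok] C:[stop,data]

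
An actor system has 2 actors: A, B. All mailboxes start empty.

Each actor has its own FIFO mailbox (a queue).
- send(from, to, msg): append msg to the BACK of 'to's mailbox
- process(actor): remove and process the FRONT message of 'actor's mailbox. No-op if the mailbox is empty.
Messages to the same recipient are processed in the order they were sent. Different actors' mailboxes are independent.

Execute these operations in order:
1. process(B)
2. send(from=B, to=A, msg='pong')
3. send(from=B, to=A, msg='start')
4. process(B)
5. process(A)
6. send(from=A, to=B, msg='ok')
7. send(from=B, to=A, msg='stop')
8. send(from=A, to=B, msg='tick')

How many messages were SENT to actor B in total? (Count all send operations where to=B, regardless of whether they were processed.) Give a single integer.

Answer: 2

Derivation:
After 1 (process(B)): A:[] B:[]
After 2 (send(from=B, to=A, msg='pong')): A:[pong] B:[]
After 3 (send(from=B, to=A, msg='start')): A:[pong,start] B:[]
After 4 (process(B)): A:[pong,start] B:[]
After 5 (process(A)): A:[start] B:[]
After 6 (send(from=A, to=B, msg='ok')): A:[start] B:[ok]
After 7 (send(from=B, to=A, msg='stop')): A:[start,stop] B:[ok]
After 8 (send(from=A, to=B, msg='tick')): A:[start,stop] B:[ok,tick]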